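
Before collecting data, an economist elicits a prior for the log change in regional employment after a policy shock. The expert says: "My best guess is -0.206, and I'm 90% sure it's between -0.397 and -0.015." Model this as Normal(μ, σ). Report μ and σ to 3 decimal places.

A symmetric 90% interval runs μ ± z·σ with z = 1.645.
Half-width = 0.191, so σ = 0.191/1.645 = 0.116.
μ is the stated best guess, -0.206.

μ = -0.206, σ = 0.116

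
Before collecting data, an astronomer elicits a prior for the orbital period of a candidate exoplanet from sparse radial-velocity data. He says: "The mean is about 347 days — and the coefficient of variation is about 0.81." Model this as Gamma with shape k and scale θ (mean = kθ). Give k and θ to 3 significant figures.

k ≈ 1.52, θ ≈ 228

For Gamma(k, scale θ): mean = kθ, variance = kθ², so CV = 1/√k.
CV = 0.81, hence k = 1/CV² = 1.52.
Then θ = mean/k = 347/1.52 = 228.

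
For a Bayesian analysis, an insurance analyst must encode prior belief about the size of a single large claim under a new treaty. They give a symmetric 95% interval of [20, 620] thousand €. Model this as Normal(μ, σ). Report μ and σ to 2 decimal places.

A symmetric 95% interval runs μ ± z·σ with z = 1.96.
Half-width = 300, so σ = 300/1.96 = 153.06.
μ is the interval midpoint, 320.00.

μ = 320.00, σ = 153.06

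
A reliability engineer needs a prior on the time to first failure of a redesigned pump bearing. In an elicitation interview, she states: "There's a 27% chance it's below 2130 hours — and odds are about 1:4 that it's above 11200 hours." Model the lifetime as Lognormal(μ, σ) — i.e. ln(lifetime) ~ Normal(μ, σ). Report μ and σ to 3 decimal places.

If T ~ Lognormal(μ,σ) then ln T ~ Normal(μ,σ), so the p-quantile of ln T is μ + z_p·σ.
ln(2130) = 7.664 and ln(11200) = 9.324; z_{0.27} = -0.6128, z_{0.8} = 0.8416.
σ = (9.324 − 7.664)/(0.8416 − (-0.6128)) = 1.141.
μ = 7.664 − (-0.6128)·1.141 = 8.363.

μ ≈ 8.363, σ ≈ 1.141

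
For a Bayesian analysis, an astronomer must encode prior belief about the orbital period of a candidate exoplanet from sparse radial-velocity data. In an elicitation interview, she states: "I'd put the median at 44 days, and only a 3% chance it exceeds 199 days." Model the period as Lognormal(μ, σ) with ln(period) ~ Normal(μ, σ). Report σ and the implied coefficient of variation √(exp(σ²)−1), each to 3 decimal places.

If T ~ Lognormal(μ,σ) then ln T ~ Normal(μ,σ), so the p-quantile of ln T is μ + z_p·σ.
ln(44) = 3.784 and ln(199) = 5.293; z_{0.5} = 0, z_{0.97} = 1.881.
σ = (5.293 − 3.784)/(1.881 − (0)) = 0.802.
μ = 3.784 − (0)·0.802 = 3.784.
CV = √(exp(σ²)−1) = √(exp(0.6438)−1) = 0.951.

σ ≈ 0.802, CV ≈ 0.951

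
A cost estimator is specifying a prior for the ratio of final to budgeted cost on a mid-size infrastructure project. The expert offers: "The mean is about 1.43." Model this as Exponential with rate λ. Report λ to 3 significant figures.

Exponential mean = 1/λ, so λ = 1/1.43 = 0.699.

λ ≈ 0.699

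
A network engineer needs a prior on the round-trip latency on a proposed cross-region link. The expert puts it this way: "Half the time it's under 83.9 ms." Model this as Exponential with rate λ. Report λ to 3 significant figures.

Exponential median = ln 2 / λ, so λ = ln 2 / 83.9 = 0.00826.

λ ≈ 0.00826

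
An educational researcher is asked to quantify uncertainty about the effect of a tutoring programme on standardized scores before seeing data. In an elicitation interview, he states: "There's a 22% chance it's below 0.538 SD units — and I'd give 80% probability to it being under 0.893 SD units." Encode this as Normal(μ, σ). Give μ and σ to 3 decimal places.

μ = 0.708, σ = 0.220

For Normal(μ,σ), the p-quantile is μ + z_p·σ. Here z_{0.22} = -0.7722, z_{0.8} = 0.8416.
So 0.538 = μ − 0.7722σ and 0.893 = μ + 0.8416σ.
Subtracting: σ = (0.893 − 0.538)/(0.8416 − (-0.7722)) = 0.220.
Then μ = 0.538 − (-0.7722)·0.220 = 0.708.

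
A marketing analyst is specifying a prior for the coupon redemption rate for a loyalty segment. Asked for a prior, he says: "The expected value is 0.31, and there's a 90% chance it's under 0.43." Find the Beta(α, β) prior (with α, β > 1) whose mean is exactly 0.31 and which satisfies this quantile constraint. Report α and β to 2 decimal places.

With mean 0.31 fixed, write α = 0.31s, β = 0.69s where s = α+β.
Need P(θ < 0.43) = 0.9 under Beta(0.31s, 0.69s). Normal approximation: (q−m)/√(m(1−m)/s) ≈ z_{0.9} = 1.28, so s ≈ 0.31·0.69·(1.28)²/(0.43−0.31)² = 24.4.
At s = 24.4: P(θ<0.43) ≈ 0.896. Adjusting to match 0.9 gives s ≈ 25.29.
So α = 0.31·25.29 ≈ 7.84, β = 0.69·25.29 ≈ 17.45.

α ≈ 7.84, β ≈ 17.45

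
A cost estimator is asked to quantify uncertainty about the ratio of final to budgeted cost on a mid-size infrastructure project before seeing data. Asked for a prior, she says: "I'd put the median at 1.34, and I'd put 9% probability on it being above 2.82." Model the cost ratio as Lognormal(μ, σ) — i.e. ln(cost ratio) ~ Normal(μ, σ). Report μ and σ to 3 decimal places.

μ ≈ 0.293, σ ≈ 0.555

If T ~ Lognormal(μ,σ) then ln T ~ Normal(μ,σ), so the p-quantile of ln T is μ + z_p·σ.
ln(1.34) = 0.2927 and ln(2.82) = 1.037; z_{0.5} = 0, z_{0.91} = 1.341.
σ = (1.037 − 0.2927)/(1.341 − (0)) = 0.555.
μ = 0.2927 − (0)·0.555 = 0.293.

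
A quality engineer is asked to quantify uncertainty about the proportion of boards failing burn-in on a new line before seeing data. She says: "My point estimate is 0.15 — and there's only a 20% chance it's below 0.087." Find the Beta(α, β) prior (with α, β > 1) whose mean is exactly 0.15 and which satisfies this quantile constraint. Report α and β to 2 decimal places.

With mean 0.15 fixed, write α = 0.15s, β = 0.85s where s = α+β.
Need P(θ < 0.087) = 0.2 under Beta(0.15s, 0.85s). Normal approximation: (q−m)/√(m(1−m)/s) ≈ z_{0.2} = -0.842, so s ≈ 0.15·0.85·(-0.842)²/(0.087−0.15)² = 22.8.
At s = 22.8: P(θ<0.087) ≈ 0.205. Adjusting to match 0.2 gives s ≈ 23.50.
So α = 0.15·23.50 ≈ 3.52, β = 0.85·23.50 ≈ 19.97.

α ≈ 3.52, β ≈ 19.97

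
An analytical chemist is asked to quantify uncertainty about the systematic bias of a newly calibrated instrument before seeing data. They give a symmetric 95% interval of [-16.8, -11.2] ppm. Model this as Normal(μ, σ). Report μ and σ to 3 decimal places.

μ = -14.000, σ = 1.429

A symmetric 95% interval runs μ ± z·σ with z = 1.96.
Half-width = 2.8, so σ = 2.8/1.96 = 1.429.
μ is the interval midpoint, -14.000.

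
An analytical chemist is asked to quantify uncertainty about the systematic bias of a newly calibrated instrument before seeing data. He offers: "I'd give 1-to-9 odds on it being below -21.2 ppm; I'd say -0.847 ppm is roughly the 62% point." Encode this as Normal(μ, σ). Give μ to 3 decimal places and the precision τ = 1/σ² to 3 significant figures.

For Normal(μ,σ), the p-quantile is μ + z_p·σ. Here z_{0.1} = -1.282, z_{0.62} = 0.3055.
So -21.2 = μ − 1.282σ and -0.847 = μ + 0.3055σ.
Subtracting: σ = (-0.847 − -21.2)/(0.3055 − (-1.282)) = 12.825.
Then μ = -21.2 − (-1.282)·12.825 = -4.765.
Precision τ = 1/σ² = 1/12.82² = 0.00608.

μ = -4.765, τ = 0.00608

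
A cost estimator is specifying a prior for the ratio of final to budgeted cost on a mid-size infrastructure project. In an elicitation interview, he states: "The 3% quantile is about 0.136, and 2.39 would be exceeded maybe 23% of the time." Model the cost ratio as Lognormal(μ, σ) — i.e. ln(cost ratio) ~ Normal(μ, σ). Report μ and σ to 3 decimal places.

μ ≈ 0.063, σ ≈ 1.094

If T ~ Lognormal(μ,σ) then ln T ~ Normal(μ,σ), so the p-quantile of ln T is μ + z_p·σ.
ln(0.136) = -1.995 and ln(2.39) = 0.8713; z_{0.03} = -1.881, z_{0.77} = 0.7388.
σ = (0.8713 − -1.995)/(0.7388 − (-1.881)) = 1.094.
μ = -1.995 − (-1.881)·1.094 = 0.063.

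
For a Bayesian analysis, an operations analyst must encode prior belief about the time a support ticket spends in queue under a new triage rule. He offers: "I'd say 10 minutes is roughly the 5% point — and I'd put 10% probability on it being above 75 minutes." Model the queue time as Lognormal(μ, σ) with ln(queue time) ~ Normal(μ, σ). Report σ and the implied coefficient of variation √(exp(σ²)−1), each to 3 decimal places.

If T ~ Lognormal(μ,σ) then ln T ~ Normal(μ,σ), so the p-quantile of ln T is μ + z_p·σ.
ln(10) = 2.303 and ln(75) = 4.317; z_{0.05} = -1.645, z_{0.9} = 1.282.
σ = (4.317 − 2.303)/(1.282 − (-1.645)) = 0.689.
μ = 2.303 − (-1.645)·0.689 = 3.435.
CV = √(exp(σ²)−1) = √(exp(0.4741)−1) = 0.779.

σ ≈ 0.689, CV ≈ 0.779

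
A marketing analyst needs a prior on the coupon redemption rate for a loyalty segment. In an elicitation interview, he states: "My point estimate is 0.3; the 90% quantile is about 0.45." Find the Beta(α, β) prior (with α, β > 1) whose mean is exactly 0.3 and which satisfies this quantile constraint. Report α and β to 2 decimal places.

α ≈ 4.80, β ≈ 11.20

With mean 0.3 fixed, write α = 0.3s, β = 0.7s where s = α+β.
Need P(θ < 0.45) = 0.9 under Beta(0.3s, 0.7s). Normal approximation: (q−m)/√(m(1−m)/s) ≈ z_{0.9} = 1.28, so s ≈ 0.3·0.7·(1.28)²/(0.45−0.3)² = 15.3.
At s = 15.3: P(θ<0.45) ≈ 0.896. Adjusting to match 0.9 gives s ≈ 16.01.
So α = 0.3·16.01 ≈ 4.80, β = 0.7·16.01 ≈ 11.20.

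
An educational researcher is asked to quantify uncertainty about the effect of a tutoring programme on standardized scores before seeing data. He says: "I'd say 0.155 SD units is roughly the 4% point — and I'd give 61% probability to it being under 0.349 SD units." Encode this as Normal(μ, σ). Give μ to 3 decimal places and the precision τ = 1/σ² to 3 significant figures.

μ = 0.322, τ = 109

For Normal(μ,σ), the p-quantile is μ + z_p·σ. Here z_{0.04} = -1.751, z_{0.61} = 0.2793.
So 0.155 = μ − 1.751σ and 0.349 = μ + 0.2793σ.
Subtracting: σ = (0.349 − 0.155)/(0.2793 − (-1.751)) = 0.096.
Then μ = 0.155 − (-1.751)·0.096 = 0.322.
Precision τ = 1/σ² = 1/0.09557² = 109.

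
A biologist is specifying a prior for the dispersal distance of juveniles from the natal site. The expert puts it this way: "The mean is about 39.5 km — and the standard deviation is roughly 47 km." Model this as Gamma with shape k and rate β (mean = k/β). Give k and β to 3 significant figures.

For Gamma(k, rate β): mean = k/β, variance = k/β², so CV = 1/√k.
CV = SD/mean = 47/39.5 = 1.19, hence k = 1/CV² = 0.706.
Then β = k/mean = 0.706/39.5 = 0.0179.

k ≈ 0.706, β ≈ 0.0179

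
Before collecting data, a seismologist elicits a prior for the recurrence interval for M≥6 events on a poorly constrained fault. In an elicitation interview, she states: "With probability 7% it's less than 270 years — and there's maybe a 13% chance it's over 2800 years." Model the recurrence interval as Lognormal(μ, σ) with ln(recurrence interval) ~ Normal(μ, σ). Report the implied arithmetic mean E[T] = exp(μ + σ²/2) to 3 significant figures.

If T ~ Lognormal(μ,σ) then ln T ~ Normal(μ,σ), so the p-quantile of ln T is μ + z_p·σ.
ln(270) = 5.598 and ln(2800) = 7.937; z_{0.07} = -1.476, z_{0.87} = 1.126.
σ = (7.937 − 5.598)/(1.126 − (-1.476)) = 0.899.
μ = 5.598 − (-1.476)·0.899 = 6.925.
E[T] = exp(μ + σ²/2) = exp(6.925 + 0.4040) = 1520 years.

E[T] ≈ 1520 years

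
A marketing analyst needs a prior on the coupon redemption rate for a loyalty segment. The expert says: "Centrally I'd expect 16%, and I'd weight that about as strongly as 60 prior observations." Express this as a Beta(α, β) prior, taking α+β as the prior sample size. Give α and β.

Under the effective-sample-size interpretation, Beta(α, β) has prior mean α/(α+β) and prior sample size α+β.
So α+β = 60 and α/(α+β) = 0.16, giving α = 0.16·60 = 9.6 and β = 60 − 9.6 = 50.4.

α = 9.6, β = 50.4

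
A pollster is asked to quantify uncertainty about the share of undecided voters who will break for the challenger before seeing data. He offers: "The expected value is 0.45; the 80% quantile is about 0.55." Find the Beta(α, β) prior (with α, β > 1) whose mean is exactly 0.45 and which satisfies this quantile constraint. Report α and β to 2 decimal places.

With mean 0.45 fixed, write α = 0.45s, β = 0.55s where s = α+β.
Need P(θ < 0.55) = 0.8 under Beta(0.45s, 0.55s). Normal approximation: (q−m)/√(m(1−m)/s) ≈ z_{0.8} = 0.842, so s ≈ 0.45·0.55·(0.842)²/(0.55−0.45)² = 17.5.
At s = 17.5: P(θ<0.55) ≈ 0.800. Adjusting to match 0.8 gives s ≈ 17.47.
So α = 0.45·17.47 ≈ 7.86, β = 0.55·17.47 ≈ 9.61.

α ≈ 7.86, β ≈ 9.61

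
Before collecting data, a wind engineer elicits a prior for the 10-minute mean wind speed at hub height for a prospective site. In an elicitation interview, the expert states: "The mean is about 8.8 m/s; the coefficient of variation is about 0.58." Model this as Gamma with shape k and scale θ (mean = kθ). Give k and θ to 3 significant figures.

k ≈ 2.97, θ ≈ 2.96

For Gamma(k, scale θ): mean = kθ, variance = kθ², so CV = 1/√k.
CV = 0.58, hence k = 1/CV² = 2.97.
Then θ = mean/k = 8.8/2.97 = 2.96.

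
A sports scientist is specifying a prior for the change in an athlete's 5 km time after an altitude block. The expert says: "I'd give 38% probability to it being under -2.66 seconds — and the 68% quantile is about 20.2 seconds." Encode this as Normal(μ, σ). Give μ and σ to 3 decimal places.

μ = 6.372, σ = 29.566

The p-quantile of Normal(μ,σ) is μ + z_p·σ, with z_{0.38} = -0.3055 and z_{0.68} = 0.4677.
Eliminate σ: μ = (z₂·x₁ − z₁·x₂)/(z₂ − z₁) = (0.4677·-2.66 − (-0.3055)·20.2)/0.7732 = 6.372.
Then σ = (x₂ − x₁)/(z₂ − z₁) = (20.2 − -2.66)/0.7732 = 29.566.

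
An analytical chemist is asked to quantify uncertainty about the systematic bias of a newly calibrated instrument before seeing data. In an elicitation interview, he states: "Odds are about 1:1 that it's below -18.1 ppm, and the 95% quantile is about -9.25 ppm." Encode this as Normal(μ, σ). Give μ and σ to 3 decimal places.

μ = -18.100, σ = 5.380

For Normal(μ,σ), the p-quantile is μ + z_p·σ. Here z_{0.5} = 0, z_{0.95} = 1.645.
So -18.1 = μ + 0σ and -9.25 = μ + 1.645σ.
Subtracting: σ = (-9.25 − -18.1)/(1.645 − (0)) = 5.380.
Then μ = -18.1 − (0)·5.380 = -18.100.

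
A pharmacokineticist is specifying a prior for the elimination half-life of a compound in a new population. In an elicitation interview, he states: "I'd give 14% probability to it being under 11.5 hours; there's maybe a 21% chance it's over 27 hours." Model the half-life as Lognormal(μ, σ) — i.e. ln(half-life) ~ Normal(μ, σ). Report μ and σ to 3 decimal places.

μ ≈ 2.931, σ ≈ 0.452

If T ~ Lognormal(μ,σ) then ln T ~ Normal(μ,σ), so the p-quantile of ln T is μ + z_p·σ.
ln(11.5) = 2.442 and ln(27) = 3.296; z_{0.14} = -1.08, z_{0.79} = 0.8064.
σ = (3.296 − 2.442)/(0.8064 − (-1.08)) = 0.452.
μ = 2.442 − (-1.08)·0.452 = 2.931.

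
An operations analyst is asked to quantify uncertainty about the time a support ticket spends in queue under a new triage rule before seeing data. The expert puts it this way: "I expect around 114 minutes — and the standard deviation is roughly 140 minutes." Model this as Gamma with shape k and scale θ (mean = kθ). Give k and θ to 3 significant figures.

For Gamma(k, scale θ): mean = kθ, variance = kθ², so CV = 1/√k.
CV = SD/mean = 140/114 = 1.228, hence k = 1/CV² = 0.663.
Then θ = mean/k = 114/0.663 = 172.

k ≈ 0.663, θ ≈ 172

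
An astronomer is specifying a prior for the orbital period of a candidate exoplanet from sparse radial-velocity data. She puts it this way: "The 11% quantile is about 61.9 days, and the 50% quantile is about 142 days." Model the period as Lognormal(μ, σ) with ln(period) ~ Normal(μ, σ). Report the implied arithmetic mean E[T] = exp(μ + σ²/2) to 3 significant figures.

E[T] ≈ 179 days

If T ~ Lognormal(μ,σ) then ln T ~ Normal(μ,σ), so the p-quantile of ln T is μ + z_p·σ.
ln(61.9) = 4.126 and ln(142) = 4.956; z_{0.11} = -1.227, z_{0.5} = 0.
σ = (4.956 − 4.126)/(0 − (-1.227)) = 0.677.
μ = 4.126 − (-1.227)·0.677 = 4.956.
E[T] = exp(μ + σ²/2) = exp(4.956 + 0.2291) = 179 days.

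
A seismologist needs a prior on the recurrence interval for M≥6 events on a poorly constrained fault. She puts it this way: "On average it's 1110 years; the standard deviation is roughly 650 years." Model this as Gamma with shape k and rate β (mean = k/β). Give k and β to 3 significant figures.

k ≈ 2.92, β ≈ 0.00263

For Gamma(k, rate β): mean = k/β, variance = k/β², so CV = 1/√k.
CV = SD/mean = 650/1110 = 0.5856, hence k = 1/CV² = 2.92.
Then β = k/mean = 2.92/1110 = 0.00263.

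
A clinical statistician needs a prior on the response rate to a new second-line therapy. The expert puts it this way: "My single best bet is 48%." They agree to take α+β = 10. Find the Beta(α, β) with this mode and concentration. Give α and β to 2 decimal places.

α = 4.84, β = 5.16

For α,β > 1 the Beta mode is (α−1)/(α+β−2). With α+β = 10, the mode is (α−1)/8.
Set (α−1)/8 = 0.48 → α = 1 + 0.48·8 = 4.84.
β = 10 − α = 5.16.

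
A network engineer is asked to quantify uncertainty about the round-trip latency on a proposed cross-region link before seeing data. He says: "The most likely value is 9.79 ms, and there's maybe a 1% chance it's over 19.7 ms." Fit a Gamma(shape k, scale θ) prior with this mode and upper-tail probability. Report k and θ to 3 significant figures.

k ≈ 11, θ ≈ 0.976

Gamma(k,θ) with k>1 has mode (k−1)θ, so θ = 9.79/(k−1).
Need P(X < 19.7) = 0.99 with θ tied to k this way. Start at k = 2, θ = 9.79: P(X<19.7) ≈ 0.597.
Too low — raise k to concentrate. Iterating converges to k ≈ 11.
Then θ = 9.79/(11−1) ≈ 0.976.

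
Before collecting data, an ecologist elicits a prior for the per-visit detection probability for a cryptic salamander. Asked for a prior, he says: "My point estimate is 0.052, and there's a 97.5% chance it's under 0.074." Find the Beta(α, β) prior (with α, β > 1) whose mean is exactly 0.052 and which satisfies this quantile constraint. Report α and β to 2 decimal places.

With mean 0.052 fixed, write α = 0.052s, β = 0.948s where s = α+β.
Need P(θ < 0.074) = 0.975 under Beta(0.052s, 0.948s). Normal approximation: (q−m)/√(m(1−m)/s) ≈ z_{0.975} = 1.96, so s ≈ 0.052·0.948·(1.96)²/(0.074−0.052)² = 391.3.
At s = 391.3: P(θ<0.074) ≈ 0.965. Adjusting to match 0.975 gives s ≈ 461.42.
So α = 0.052·461.42 ≈ 23.99, β = 0.948·461.42 ≈ 437.42.

α ≈ 23.99, β ≈ 437.42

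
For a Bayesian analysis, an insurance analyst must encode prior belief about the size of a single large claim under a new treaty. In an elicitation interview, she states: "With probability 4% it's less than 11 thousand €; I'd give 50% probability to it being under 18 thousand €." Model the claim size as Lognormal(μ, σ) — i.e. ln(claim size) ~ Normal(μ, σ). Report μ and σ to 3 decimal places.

If T ~ Lognormal(μ,σ) then ln T ~ Normal(μ,σ), so the p-quantile of ln T is μ + z_p·σ.
ln(11) = 2.398 and ln(18) = 2.89; z_{0.04} = -1.751, z_{0.5} = 0.
σ = (2.89 − 2.398)/(0 − (-1.751)) = 0.281.
μ = 2.398 − (-1.751)·0.281 = 2.890.

μ ≈ 2.890, σ ≈ 0.281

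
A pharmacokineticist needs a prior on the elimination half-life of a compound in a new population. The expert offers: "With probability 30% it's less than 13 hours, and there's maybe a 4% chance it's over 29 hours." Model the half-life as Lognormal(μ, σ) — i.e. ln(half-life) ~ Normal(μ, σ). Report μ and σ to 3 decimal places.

If T ~ Lognormal(μ,σ) then ln T ~ Normal(μ,σ), so the p-quantile of ln T is μ + z_p·σ.
ln(13) = 2.565 and ln(29) = 3.367; z_{0.3} = -0.5244, z_{0.96} = 1.751.
σ = (3.367 − 2.565)/(1.751 − (-0.5244)) = 0.353.
μ = 2.565 − (-0.5244)·0.353 = 2.750.

μ ≈ 2.750, σ ≈ 0.353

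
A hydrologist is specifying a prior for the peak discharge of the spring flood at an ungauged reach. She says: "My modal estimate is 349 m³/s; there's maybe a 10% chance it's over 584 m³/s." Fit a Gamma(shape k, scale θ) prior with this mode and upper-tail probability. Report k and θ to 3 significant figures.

Gamma(k,θ) with k>1 has mode (k−1)θ, so θ = 349/(k−1).
Need P(X < 584) = 0.9 with θ tied to k this way. Start at k = 2, θ = 349: P(X<584) ≈ 0.498.
Too low — raise k to concentrate. Iterating converges to k ≈ 8.13.
Then θ = 349/(8.13−1) ≈ 49.

k ≈ 8.13, θ ≈ 49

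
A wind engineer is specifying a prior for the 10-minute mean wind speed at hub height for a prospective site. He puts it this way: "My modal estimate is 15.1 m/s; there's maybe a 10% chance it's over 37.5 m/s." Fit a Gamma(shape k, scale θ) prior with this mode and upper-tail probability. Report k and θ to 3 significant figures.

Gamma(k,θ) with k>1 has mode (k−1)θ, so θ = 15.1/(k−1).
Need P(X < 37.5) = 0.9 with θ tied to k this way. Start at k = 2, θ = 15.1: P(X<37.5) ≈ 0.709.
Too low — raise k to concentrate. Iterating converges to k ≈ 3.32.
Then θ = 15.1/(3.32−1) ≈ 6.5.

k ≈ 3.32, θ ≈ 6.5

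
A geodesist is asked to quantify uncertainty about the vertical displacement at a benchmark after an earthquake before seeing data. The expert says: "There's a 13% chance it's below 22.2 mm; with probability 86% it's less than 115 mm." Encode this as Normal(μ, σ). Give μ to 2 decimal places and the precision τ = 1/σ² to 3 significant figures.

For Normal(μ,σ), the p-quantile is μ + z_p·σ. Here z_{0.13} = -1.126, z_{0.86} = 1.08.
So 22.2 = μ − 1.126σ and 115 = μ + 1.08σ.
Subtracting: σ = (115 − 22.2)/(1.08 − (-1.126)) = 42.05.
Then μ = 22.2 − (-1.126)·42.05 = 69.57.
Precision τ = 1/σ² = 1/42.05² = 0.000565.

μ = 69.57, τ = 0.000565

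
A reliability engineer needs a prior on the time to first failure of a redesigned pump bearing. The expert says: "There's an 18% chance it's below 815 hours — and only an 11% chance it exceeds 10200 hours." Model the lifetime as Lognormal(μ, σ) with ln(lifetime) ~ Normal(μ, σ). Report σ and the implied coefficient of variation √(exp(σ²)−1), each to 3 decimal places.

If T ~ Lognormal(μ,σ) then ln T ~ Normal(μ,σ), so the p-quantile of ln T is μ + z_p·σ.
ln(815) = 6.703 and ln(10200) = 9.23; z_{0.18} = -0.9154, z_{0.89} = 1.227.
σ = (9.23 − 6.703)/(1.227 − (-0.9154)) = 1.180.
μ = 6.703 − (-0.9154)·1.180 = 7.783.
CV = √(exp(σ²)−1) = √(exp(1.3919)−1) = 1.738.

σ ≈ 1.180, CV ≈ 1.738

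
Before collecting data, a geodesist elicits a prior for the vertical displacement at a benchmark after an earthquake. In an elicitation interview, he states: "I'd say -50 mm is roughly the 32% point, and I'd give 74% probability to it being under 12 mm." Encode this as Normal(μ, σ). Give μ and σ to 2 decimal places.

μ = -23.90, σ = 55.80

The p-quantile of Normal(μ,σ) is μ + z_p·σ, with z_{0.32} = -0.4677 and z_{0.74} = 0.6433.
Eliminate σ: μ = (z₂·x₁ − z₁·x₂)/(z₂ − z₁) = (0.6433·-50 − (-0.4677)·12)/1.111 = -23.90.
Then σ = (x₂ − x₁)/(z₂ − z₁) = (12 − -50)/1.111 = 55.80.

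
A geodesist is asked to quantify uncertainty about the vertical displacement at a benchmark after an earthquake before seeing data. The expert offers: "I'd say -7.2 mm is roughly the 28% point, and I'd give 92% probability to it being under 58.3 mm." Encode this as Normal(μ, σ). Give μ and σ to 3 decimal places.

The p-quantile of Normal(μ,σ) is μ + z_p·σ, with z_{0.28} = -0.5828 and z_{0.92} = 1.405.
Eliminate σ: μ = (z₂·x₁ − z₁·x₂)/(z₂ − z₁) = (1.405·-7.2 − (-0.5828)·58.3)/1.988 = 12.004.
Then σ = (x₂ − x₁)/(z₂ − z₁) = (58.3 − -7.2)/1.988 = 32.949.

μ = 12.004, σ = 32.949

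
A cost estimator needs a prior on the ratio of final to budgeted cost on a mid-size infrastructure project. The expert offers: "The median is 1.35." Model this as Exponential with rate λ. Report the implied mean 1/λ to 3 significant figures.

mean ≈ 1.95

Exponential median = ln 2 / λ, so λ = ln 2 / 1.35 = 0.513.
Mean = 1/λ = 1.95.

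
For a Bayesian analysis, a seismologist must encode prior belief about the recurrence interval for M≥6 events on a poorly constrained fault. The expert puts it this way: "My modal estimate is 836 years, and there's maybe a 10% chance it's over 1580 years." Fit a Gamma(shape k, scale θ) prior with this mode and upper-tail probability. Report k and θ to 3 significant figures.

k ≈ 5.72, θ ≈ 177

Gamma(k,θ) with k>1 has mode (k−1)θ, so θ = 836/(k−1).
Need P(X < 1580) = 0.9 with θ tied to k this way. Start at k = 2, θ = 836: P(X<1580) ≈ 0.563.
Too low — raise k to concentrate. Iterating converges to k ≈ 5.72.
Then θ = 836/(5.72−1) ≈ 177.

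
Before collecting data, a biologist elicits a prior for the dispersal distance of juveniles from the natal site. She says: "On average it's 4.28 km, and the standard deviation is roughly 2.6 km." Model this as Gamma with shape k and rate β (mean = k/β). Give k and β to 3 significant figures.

For Gamma(k, rate β): mean = k/β, variance = k/β², so CV = 1/√k.
CV = SD/mean = 2.6/4.28 = 0.6075, hence k = 1/CV² = 2.71.
Then β = k/mean = 2.71/4.28 = 0.633.

k ≈ 2.71, β ≈ 0.633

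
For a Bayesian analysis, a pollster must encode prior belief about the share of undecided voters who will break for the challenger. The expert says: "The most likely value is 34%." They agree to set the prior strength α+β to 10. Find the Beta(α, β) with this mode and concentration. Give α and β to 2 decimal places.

For α,β > 1 the Beta mode is (α−1)/(α+β−2). With α+β = 10, the mode is (α−1)/8.
Set (α−1)/8 = 0.34 → α = 1 + 0.34·8 = 3.72.
β = 10 − α = 6.28.

α = 3.72, β = 6.28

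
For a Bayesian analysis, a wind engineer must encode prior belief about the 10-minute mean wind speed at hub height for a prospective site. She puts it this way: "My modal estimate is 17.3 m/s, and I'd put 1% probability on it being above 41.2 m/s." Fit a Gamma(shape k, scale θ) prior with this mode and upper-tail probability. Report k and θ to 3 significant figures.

Gamma(k,θ) with k>1 has mode (k−1)θ, so θ = 17.3/(k−1).
Need P(X < 41.2) = 0.99 with θ tied to k this way. Start at k = 2, θ = 17.3: P(X<41.2) ≈ 0.688.
Too low — raise k to concentrate. Iterating converges to k ≈ 7.3.
Then θ = 17.3/(7.3−1) ≈ 2.75.

k ≈ 7.3, θ ≈ 2.75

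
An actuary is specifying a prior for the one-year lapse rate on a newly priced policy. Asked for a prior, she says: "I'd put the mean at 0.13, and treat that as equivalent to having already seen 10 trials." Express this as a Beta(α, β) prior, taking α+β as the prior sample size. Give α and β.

Under the effective-sample-size interpretation, Beta(α, β) has prior mean α/(α+β) and prior sample size α+β.
So α+β = 10 and α/(α+β) = 0.13, giving α = 0.13·10 = 1.3 and β = 10 − 1.3 = 8.7.

α = 1.3, β = 8.7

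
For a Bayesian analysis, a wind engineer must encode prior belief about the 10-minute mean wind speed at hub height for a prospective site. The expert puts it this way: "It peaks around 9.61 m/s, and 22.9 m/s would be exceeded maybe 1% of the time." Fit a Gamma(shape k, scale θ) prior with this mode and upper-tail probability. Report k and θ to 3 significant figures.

k ≈ 7.29, θ ≈ 1.53

Gamma(k,θ) with k>1 has mode (k−1)θ, so θ = 9.61/(k−1).
Need P(X < 22.9) = 0.99 with θ tied to k this way. Start at k = 2, θ = 9.61: P(X<22.9) ≈ 0.688.
Too low — raise k to concentrate. Iterating converges to k ≈ 7.29.
Then θ = 9.61/(7.29−1) ≈ 1.53.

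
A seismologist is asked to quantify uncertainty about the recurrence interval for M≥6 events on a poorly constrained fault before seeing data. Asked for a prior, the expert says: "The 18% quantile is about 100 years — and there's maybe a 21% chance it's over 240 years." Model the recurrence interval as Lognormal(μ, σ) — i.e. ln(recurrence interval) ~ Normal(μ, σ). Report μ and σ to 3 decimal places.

μ ≈ 5.071, σ ≈ 0.508

If T ~ Lognormal(μ,σ) then ln T ~ Normal(μ,σ), so the p-quantile of ln T is μ + z_p·σ.
ln(100) = 4.605 and ln(240) = 5.481; z_{0.18} = -0.9154, z_{0.79} = 0.8064.
σ = (5.481 − 4.605)/(0.8064 − (-0.9154)) = 0.508.
μ = 4.605 − (-0.9154)·0.508 = 5.071.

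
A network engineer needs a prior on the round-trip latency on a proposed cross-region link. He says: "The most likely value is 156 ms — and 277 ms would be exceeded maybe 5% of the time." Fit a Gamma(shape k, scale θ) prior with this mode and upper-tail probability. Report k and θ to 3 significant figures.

Gamma(k,θ) with k>1 has mode (k−1)θ, so θ = 156/(k−1).
Need P(X < 277) = 0.95 with θ tied to k this way. Start at k = 2, θ = 156: P(X<277) ≈ 0.530.
Too low — raise k to concentrate. Iterating converges to k ≈ 9.46.
Then θ = 156/(9.46−1) ≈ 18.4.

k ≈ 9.46, θ ≈ 18.4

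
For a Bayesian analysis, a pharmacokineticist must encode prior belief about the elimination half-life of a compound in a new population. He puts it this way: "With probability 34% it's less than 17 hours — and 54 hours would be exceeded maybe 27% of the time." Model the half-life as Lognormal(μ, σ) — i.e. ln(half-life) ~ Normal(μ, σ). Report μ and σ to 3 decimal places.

μ ≈ 3.298, σ ≈ 1.127

If T ~ Lognormal(μ,σ) then ln T ~ Normal(μ,σ), so the p-quantile of ln T is μ + z_p·σ.
ln(17) = 2.833 and ln(54) = 3.989; z_{0.34} = -0.4125, z_{0.73} = 0.6128.
σ = (3.989 − 2.833)/(0.6128 − (-0.4125)) = 1.127.
μ = 2.833 − (-0.4125)·1.127 = 3.298.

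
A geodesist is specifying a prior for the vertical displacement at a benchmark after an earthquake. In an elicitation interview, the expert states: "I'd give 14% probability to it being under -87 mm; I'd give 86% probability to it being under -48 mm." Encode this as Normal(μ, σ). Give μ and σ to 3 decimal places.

μ = -67.500, σ = 18.050

The p-quantile of Normal(μ,σ) is μ + z_p·σ, with z_{0.14} = -1.08 and z_{0.86} = 1.08.
Eliminate σ: μ = (z₂·x₁ − z₁·x₂)/(z₂ − z₁) = (1.08·-87 − (-1.08)·-48)/2.161 = -67.500.
Then σ = (x₂ − x₁)/(z₂ − z₁) = (-48 − -87)/2.161 = 18.050.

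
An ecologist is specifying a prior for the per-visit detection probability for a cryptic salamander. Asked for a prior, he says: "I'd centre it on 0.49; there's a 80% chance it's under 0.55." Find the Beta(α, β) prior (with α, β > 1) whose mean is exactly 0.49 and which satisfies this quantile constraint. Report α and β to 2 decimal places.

α ≈ 24.13, β ≈ 25.12

With mean 0.49 fixed, write α = 0.49s, β = 0.51s where s = α+β.
Need P(θ < 0.55) = 0.8 under Beta(0.49s, 0.51s). Normal approximation: (q−m)/√(m(1−m)/s) ≈ z_{0.8} = 0.842, so s ≈ 0.49·0.51·(0.842)²/(0.55−0.49)² = 49.2.
At s = 49.2: P(θ<0.55) ≈ 0.800. Adjusting to match 0.8 gives s ≈ 49.25.
So α = 0.49·49.25 ≈ 24.13, β = 0.51·49.25 ≈ 25.12.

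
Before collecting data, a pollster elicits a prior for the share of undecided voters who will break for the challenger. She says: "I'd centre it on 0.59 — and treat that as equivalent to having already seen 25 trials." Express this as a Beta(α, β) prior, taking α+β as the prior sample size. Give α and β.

α = 14.75, β = 10.25

Under the effective-sample-size interpretation, Beta(α, β) has prior mean α/(α+β) and prior sample size α+β.
So α+β = 25 and α/(α+β) = 0.59, giving α = 0.59·25 = 14.75 and β = 25 − 14.75 = 10.25.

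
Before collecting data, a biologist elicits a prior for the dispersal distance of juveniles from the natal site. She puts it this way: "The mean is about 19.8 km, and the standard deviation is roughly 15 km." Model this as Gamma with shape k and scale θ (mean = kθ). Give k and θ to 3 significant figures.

For Gamma(k, scale θ): mean = kθ, variance = kθ², so CV = 1/√k.
CV = SD/mean = 15/19.8 = 0.7576, hence k = 1/CV² = 1.74.
Then θ = mean/k = 19.8/1.74 = 11.4.

k ≈ 1.74, θ ≈ 11.4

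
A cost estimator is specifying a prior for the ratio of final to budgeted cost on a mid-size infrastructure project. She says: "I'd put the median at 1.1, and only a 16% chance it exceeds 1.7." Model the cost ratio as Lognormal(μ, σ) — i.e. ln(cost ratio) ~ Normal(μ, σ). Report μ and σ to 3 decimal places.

If T ~ Lognormal(μ,σ) then ln T ~ Normal(μ,σ), so the p-quantile of ln T is μ + z_p·σ.
ln(1.1) = 0.09531 and ln(1.7) = 0.5306; z_{0.5} = 0, z_{0.84} = 0.9945.
σ = (0.5306 − 0.09531)/(0.9945 − (0)) = 0.438.
μ = 0.09531 − (0)·0.438 = 0.095.

μ ≈ 0.095, σ ≈ 0.438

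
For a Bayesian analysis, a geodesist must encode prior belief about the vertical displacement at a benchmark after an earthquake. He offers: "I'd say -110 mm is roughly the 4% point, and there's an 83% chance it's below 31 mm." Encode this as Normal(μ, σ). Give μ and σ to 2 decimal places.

μ = -18.74, σ = 52.13

For Normal(μ,σ), the p-quantile is μ + z_p·σ. Here z_{0.04} = -1.751, z_{0.83} = 0.9542.
So -110 = μ − 1.751σ and 31 = μ + 0.9542σ.
Subtracting: σ = (31 − -110)/(0.9542 − (-1.751)) = 52.13.
Then μ = -110 − (-1.751)·52.13 = -18.74.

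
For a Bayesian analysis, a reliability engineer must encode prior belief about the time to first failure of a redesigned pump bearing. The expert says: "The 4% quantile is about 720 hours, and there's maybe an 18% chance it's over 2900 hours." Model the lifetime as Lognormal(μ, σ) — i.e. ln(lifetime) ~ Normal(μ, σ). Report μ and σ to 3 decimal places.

μ ≈ 7.494, σ ≈ 0.523

If T ~ Lognormal(μ,σ) then ln T ~ Normal(μ,σ), so the p-quantile of ln T is μ + z_p·σ.
ln(720) = 6.579 and ln(2900) = 7.972; z_{0.04} = -1.751, z_{0.82} = 0.9154.
σ = (7.972 − 6.579)/(0.9154 − (-1.751)) = 0.523.
μ = 6.579 − (-1.751)·0.523 = 7.494.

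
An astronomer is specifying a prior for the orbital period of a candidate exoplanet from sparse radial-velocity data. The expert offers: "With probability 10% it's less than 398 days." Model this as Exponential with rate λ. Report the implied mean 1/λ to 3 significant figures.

P(T < 398.0) = 1 − e^(−λ·398.0) = 0.1, so λ = −ln(1−0.1)/398.0 = −ln(0.9)/398.0 = 0.000265.
Mean = 1/λ = 3780 days.

mean ≈ 3780 days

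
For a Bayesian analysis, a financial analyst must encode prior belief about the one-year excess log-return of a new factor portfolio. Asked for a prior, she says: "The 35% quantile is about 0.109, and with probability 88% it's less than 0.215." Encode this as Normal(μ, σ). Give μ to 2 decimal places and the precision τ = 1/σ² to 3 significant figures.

μ = 0.14, τ = 217

For Normal(μ,σ), the p-quantile is μ + z_p·σ. Here z_{0.35} = -0.3853, z_{0.88} = 1.175.
So 0.109 = μ − 0.3853σ and 0.215 = μ + 1.175σ.
Subtracting: σ = (0.215 − 0.109)/(1.175 − (-0.3853)) = 0.07.
Then μ = 0.109 − (-0.3853)·0.07 = 0.14.
Precision τ = 1/σ² = 1/0.06794² = 217.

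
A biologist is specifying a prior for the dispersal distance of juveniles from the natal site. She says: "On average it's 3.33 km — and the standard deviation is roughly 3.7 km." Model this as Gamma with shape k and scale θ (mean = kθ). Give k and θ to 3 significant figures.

For Gamma(k, scale θ): mean = kθ, variance = kθ², so CV = 1/√k.
CV = SD/mean = 3.7/3.33 = 1.111, hence k = 1/CV² = 0.81.
Then θ = mean/k = 3.33/0.81 = 4.11.

k ≈ 0.81, θ ≈ 4.11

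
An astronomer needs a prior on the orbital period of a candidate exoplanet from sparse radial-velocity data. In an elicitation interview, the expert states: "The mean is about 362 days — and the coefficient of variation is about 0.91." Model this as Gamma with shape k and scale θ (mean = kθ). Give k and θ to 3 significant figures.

k ≈ 1.21, θ ≈ 300

For Gamma(k, scale θ): mean = kθ, variance = kθ², so CV = 1/√k.
CV = 0.91, hence k = 1/CV² = 1.21.
Then θ = mean/k = 362/1.21 = 300.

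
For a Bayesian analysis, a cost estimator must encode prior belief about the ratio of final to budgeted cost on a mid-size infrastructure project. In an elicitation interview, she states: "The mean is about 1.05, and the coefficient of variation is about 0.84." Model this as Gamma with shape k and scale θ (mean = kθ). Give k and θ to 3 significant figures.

k ≈ 1.42, θ ≈ 0.741

For Gamma(k, scale θ): mean = kθ, variance = kθ², so CV = 1/√k.
CV = 0.84, hence k = 1/CV² = 1.42.
Then θ = mean/k = 1.05/1.42 = 0.741.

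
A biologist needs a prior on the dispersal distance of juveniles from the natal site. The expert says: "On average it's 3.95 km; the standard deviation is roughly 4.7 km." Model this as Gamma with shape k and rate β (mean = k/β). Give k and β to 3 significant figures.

k ≈ 0.706, β ≈ 0.179

For Gamma(k, rate β): mean = k/β, variance = k/β², so CV = 1/√k.
CV = SD/mean = 4.7/3.95 = 1.19, hence k = 1/CV² = 0.706.
Then β = k/mean = 0.706/3.95 = 0.179.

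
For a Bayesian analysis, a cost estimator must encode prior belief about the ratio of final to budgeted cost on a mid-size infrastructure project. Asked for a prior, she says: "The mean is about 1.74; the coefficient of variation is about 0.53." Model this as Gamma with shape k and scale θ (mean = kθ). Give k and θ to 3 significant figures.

For Gamma(k, scale θ): mean = kθ, variance = kθ², so CV = 1/√k.
CV = 0.53, hence k = 1/CV² = 3.56.
Then θ = mean/k = 1.74/3.56 = 0.489.

k ≈ 3.56, θ ≈ 0.489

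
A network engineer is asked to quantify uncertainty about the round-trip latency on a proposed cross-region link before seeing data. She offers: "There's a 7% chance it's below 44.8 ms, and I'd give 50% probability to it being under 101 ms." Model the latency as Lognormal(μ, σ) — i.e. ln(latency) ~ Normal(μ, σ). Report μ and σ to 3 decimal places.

If T ~ Lognormal(μ,σ) then ln T ~ Normal(μ,σ), so the p-quantile of ln T is μ + z_p·σ.
ln(44.8) = 3.802 and ln(101) = 4.615; z_{0.07} = -1.476, z_{0.5} = 0.
σ = (4.615 − 3.802)/(0 − (-1.476)) = 0.551.
μ = 3.802 − (-1.476)·0.551 = 4.615.

μ ≈ 4.615, σ ≈ 0.551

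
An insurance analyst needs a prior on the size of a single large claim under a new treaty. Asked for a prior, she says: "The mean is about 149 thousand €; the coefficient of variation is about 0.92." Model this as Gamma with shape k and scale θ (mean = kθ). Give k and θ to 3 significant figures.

k ≈ 1.18, θ ≈ 126

For Gamma(k, scale θ): mean = kθ, variance = kθ², so CV = 1/√k.
CV = 0.92, hence k = 1/CV² = 1.18.
Then θ = mean/k = 149/1.18 = 126.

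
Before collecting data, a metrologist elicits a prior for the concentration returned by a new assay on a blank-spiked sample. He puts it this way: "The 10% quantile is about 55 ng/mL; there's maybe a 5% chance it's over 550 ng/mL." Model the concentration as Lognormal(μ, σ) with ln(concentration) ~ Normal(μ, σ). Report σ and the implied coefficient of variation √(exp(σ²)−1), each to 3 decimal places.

If T ~ Lognormal(μ,σ) then ln T ~ Normal(μ,σ), so the p-quantile of ln T is μ + z_p·σ.
ln(55) = 4.007 and ln(550) = 6.31; z_{0.1} = -1.282, z_{0.95} = 1.645.
σ = (6.31 − 4.007)/(1.645 − (-1.282)) = 0.787.
μ = 4.007 − (-1.282)·0.787 = 5.016.
CV = √(exp(σ²)−1) = √(exp(0.6191)−1) = 0.926.

σ ≈ 0.787, CV ≈ 0.926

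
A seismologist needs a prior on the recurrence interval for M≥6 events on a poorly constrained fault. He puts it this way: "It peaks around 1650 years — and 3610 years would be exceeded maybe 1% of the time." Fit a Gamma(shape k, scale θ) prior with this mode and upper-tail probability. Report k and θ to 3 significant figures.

k ≈ 8.87, θ ≈ 210

Gamma(k,θ) with k>1 has mode (k−1)θ, so θ = 1650/(k−1).
Need P(X < 3610) = 0.99 with θ tied to k this way. Start at k = 2, θ = 1650: P(X<3610) ≈ 0.642.
Too low — raise k to concentrate. Iterating converges to k ≈ 8.87.
Then θ = 1650/(8.87−1) ≈ 210.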